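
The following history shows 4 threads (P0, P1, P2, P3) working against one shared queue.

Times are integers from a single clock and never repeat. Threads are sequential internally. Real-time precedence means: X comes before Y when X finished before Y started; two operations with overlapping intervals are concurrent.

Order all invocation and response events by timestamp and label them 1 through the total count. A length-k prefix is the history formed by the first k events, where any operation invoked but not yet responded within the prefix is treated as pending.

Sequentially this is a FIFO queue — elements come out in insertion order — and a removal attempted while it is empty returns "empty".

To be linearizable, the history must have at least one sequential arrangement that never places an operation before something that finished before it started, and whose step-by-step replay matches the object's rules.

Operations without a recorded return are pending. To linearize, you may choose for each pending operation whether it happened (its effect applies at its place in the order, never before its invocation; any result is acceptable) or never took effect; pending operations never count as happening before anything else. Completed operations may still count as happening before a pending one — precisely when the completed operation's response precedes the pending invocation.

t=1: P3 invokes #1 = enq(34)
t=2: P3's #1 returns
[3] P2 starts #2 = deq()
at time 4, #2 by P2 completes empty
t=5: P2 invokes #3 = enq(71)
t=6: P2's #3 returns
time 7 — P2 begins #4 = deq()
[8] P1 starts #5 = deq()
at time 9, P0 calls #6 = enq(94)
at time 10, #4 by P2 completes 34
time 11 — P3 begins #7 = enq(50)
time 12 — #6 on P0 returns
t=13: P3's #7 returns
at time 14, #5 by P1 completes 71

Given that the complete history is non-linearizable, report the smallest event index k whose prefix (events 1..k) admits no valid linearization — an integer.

4

one valid order for events 1..3 is #1:
1. #1 enq(34), leaving queue <34>
once event 4 joins (#2's response, time 4), exhaustive search finds no witness
sample order #1, #2 stalls at step 2 — #2 deq() → empty has no legal effect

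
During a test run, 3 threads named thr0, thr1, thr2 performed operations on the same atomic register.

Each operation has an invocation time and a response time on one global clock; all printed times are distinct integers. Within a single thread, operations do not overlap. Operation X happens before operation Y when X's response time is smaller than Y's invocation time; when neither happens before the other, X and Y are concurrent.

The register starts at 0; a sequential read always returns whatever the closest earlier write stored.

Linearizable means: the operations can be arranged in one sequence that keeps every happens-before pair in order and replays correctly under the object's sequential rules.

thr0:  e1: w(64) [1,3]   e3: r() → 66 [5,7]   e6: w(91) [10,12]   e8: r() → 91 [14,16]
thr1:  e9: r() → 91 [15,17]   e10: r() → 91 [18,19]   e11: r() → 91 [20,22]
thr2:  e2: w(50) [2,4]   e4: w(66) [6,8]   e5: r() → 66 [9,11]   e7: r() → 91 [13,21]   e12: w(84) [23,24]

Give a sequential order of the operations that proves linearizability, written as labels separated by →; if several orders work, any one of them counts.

e1 → e2 → e4 → e3 → e5 → e6 → e7 → e8 → e9 → e10 → e11 → e12

1. e1 w(64), leaving value 64
2. e2 w(50), leaving value 50
3. e4 w(66), leaving value 66
4. e3 r() → 66, leaving value 66
5. e5 r() → 66, leaving value 66
6. e6 w(91), leaving value 91
7. e7 r() → 91, leaving value 91
8. e8 r() → 91, leaving value 91
9. e9 r() → 91, leaving value 91
10. e10 r() → 91, leaving value 91
11. e11 r() → 91, leaving value 91
12. e12 w(84), leaving value 84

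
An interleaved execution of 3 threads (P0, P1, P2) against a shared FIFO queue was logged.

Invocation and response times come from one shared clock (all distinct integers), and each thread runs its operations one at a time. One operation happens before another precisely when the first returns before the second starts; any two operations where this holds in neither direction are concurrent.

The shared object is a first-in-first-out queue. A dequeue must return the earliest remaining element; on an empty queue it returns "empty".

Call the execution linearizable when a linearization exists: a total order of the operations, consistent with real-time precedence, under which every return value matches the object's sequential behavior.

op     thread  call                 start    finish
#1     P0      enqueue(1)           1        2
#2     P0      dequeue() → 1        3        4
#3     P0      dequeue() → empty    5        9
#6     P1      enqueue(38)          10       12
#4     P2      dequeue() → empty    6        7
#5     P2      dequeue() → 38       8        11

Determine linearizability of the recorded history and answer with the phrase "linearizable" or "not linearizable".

one valid linearization: #1, #2, #3, #4, #6, #5
1. #1 enqueue(1), leaving queue <1>
2. #2 dequeue() → 1, leaving queue <>
3. #3 dequeue() → empty, leaving queue <>
4. #4 dequeue() → empty, leaving queue <>
5. #6 enqueue(38), leaving queue <38>
6. #5 dequeue() → 38, leaving queue <>

linearizable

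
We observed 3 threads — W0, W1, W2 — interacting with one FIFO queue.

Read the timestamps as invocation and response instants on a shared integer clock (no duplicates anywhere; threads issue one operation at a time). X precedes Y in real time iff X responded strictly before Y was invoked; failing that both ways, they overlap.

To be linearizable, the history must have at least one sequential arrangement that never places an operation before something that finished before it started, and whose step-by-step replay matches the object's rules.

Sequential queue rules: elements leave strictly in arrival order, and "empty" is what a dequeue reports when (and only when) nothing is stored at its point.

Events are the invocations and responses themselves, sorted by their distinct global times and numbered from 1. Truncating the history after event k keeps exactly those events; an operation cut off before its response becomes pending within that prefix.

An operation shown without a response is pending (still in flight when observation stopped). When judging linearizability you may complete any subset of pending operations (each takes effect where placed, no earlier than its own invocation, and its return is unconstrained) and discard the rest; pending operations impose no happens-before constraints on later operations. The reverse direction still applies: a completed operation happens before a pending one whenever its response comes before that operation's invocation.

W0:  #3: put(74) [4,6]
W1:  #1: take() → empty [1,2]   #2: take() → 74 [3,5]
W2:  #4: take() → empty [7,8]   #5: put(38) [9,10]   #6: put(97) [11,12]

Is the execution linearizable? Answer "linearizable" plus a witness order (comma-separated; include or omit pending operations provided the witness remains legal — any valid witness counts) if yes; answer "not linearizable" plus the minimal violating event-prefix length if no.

linearizable — witness: #1, #3, #2, #4, #5, #6

after step 1 (#1 take() → empty): queue <>
after step 2 (#3 put(74)): queue <74>
after step 3 (#2 take() → 74): queue <>
after step 4 (#4 take() → empty): queue <>
after step 5 (#5 put(38)): queue <38>
after step 6 (#6 put(97)): queue <38,97>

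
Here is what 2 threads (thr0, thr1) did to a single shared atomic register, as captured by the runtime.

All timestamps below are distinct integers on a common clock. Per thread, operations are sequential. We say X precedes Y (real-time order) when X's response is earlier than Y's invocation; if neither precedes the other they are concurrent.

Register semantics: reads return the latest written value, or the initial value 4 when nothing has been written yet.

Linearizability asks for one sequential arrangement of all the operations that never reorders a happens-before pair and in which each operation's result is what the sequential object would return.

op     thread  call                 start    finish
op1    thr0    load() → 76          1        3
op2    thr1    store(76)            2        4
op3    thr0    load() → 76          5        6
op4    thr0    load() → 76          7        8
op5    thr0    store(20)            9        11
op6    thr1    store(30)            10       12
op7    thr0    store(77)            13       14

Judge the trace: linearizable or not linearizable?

a witness: op2, op1, op3, op4, op5, op6, op7
step 1: op2 store(76) — value 76
step 2: op1 load() → 76 — value 76
step 3: op3 load() → 76 — value 76
step 4: op4 load() → 76 — value 76
step 5: op5 store(20) — value 20
step 6: op6 store(30) — value 30
step 7: op7 store(77) — value 77

linearizable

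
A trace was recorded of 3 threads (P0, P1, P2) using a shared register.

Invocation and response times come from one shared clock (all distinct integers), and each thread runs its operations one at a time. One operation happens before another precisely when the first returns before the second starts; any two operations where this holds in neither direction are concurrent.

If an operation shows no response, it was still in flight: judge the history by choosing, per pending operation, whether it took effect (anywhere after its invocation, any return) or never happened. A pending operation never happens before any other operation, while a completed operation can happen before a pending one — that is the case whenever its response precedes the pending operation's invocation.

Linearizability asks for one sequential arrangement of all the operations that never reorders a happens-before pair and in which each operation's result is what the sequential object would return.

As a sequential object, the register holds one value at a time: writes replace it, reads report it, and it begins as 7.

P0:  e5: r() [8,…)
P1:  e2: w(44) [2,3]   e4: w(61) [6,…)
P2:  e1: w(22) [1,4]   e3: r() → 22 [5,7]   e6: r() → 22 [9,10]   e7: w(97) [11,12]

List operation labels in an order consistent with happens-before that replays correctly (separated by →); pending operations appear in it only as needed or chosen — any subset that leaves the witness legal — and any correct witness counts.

e2 → e1 → e3 → e5 → e6 → e4 → e7

step 1: e2 w(44) — value 44
step 2: e1 w(22) — value 22
step 3: e3 r() → 22 — value 22
step 4: e5 r() (pending, included) — value 22
step 5: e6 r() → 22 — value 22
step 6: e4 w(61) (pending, included) — value 61
step 7: e7 w(97) — value 97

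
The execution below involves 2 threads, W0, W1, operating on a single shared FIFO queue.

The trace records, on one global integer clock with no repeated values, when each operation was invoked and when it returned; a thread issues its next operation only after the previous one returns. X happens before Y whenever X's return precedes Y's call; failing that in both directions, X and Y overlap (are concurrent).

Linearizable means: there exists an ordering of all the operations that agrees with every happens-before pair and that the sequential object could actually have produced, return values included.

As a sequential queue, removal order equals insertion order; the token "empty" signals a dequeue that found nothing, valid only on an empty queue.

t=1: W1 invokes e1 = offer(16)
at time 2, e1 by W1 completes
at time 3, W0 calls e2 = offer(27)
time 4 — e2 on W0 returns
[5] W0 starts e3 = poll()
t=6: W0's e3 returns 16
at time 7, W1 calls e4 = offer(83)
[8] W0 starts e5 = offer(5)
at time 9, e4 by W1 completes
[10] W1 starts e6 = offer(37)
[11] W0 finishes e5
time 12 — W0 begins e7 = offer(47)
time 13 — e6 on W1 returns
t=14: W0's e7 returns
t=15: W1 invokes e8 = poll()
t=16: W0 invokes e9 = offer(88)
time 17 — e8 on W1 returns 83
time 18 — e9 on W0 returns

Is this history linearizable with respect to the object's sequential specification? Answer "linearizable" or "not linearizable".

events 1..16 are fine; event 17 — the response of e8 at time 17 — makes the prefix non-linearizable
real-time-consistent orders of the 8 completed operations: 5 — all fail the FIFO queue replay
include/drop combinations of the 1 pending operation (e9) were all tried; none helps
one such order, e1, e2, e3, e4, e5, e6, e7, e8 (pending dropped), breaks at step 8 where e8 poll() → 83 is illegal
one such order, e1, e2, e3, e4, e5, e7, e6, e8 (pending dropped), breaks at step 8 where e8 poll() → 83 is illegal

not linearizable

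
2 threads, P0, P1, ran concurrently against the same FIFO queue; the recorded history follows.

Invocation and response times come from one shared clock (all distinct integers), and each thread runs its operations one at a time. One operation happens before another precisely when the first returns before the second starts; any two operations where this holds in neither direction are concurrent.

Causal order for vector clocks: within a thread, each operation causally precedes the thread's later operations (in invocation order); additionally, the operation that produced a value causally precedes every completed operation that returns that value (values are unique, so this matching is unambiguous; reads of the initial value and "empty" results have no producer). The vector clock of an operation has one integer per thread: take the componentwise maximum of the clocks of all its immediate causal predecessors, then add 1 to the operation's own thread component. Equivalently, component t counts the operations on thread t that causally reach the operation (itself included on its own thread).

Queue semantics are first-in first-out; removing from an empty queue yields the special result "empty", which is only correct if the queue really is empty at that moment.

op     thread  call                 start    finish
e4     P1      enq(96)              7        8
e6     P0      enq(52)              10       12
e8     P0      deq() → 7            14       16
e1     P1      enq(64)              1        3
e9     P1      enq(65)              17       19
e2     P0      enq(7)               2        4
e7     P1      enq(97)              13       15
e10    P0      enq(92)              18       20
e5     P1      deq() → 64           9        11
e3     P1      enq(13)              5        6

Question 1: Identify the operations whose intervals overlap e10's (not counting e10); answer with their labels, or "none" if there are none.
concurrent with e10 ([18,20]): every op whose interval crosses 18..20
e1 [1,3]: before
e2 [2,4]: before
e3 [5,6]: before
e4 [7,8]: before
e5 [9,11]: before
e6 [10,12]: before
e7 [13,15]: before
e8 [14,16]: before
e9 [17,19]: concurrent

e9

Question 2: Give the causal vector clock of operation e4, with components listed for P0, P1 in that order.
e1 (invocation 1): nothing precedes it; P1's component alone gives (0, 1)
e2 (invocation 2): nothing precedes it; P0's component alone gives (1, 0)
e3 (invocation 5): componentwise max over VC(e1)=(0, 1), +1 at P1, giving (0, 2)
e6 (invocation 10): componentwise max over VC(e2)=(1, 0), +1 at P0, giving (2, 0)
e4 (invocation 7): componentwise max over VC(e3)=(0, 2), +1 at P1, giving (0, 3)
e8 (invocation 14): componentwise max over VC(e2)=(1, 0), VC(e6)=(2, 0), +1 at P0, giving (3, 0)
e5 (invocation 9): componentwise max over VC(e1)=(0, 1), VC(e4)=(0, 3), +1 at P1, giving (0, 4)
e10 (invocation 18): componentwise max over VC(e8)=(3, 0), +1 at P0, giving (4, 0)
e7 (invocation 13): componentwise max over VC(e5)=(0, 4), +1 at P1, giving (0, 5)
e9 (invocation 17): componentwise max over VC(e7)=(0, 5), +1 at P1, giving (0, 6)
target: VC(e4) = (0, 3)

(0, 3)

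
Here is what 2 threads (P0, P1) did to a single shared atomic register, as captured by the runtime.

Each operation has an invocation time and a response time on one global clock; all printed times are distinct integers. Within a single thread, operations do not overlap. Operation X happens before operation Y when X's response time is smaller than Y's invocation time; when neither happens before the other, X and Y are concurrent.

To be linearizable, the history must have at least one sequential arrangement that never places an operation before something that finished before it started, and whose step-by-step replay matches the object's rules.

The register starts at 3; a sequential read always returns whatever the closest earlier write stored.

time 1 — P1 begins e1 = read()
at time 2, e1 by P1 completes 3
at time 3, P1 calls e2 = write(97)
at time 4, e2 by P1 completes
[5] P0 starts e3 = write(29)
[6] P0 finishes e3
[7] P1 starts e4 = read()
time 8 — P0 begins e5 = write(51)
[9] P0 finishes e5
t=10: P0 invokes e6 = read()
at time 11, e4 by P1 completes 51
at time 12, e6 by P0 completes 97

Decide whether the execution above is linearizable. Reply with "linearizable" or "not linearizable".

not linearizable

the violation lands at event 12, e6's response at time 12: events 1..11 linearize, events 1..12 do not
3 orders of the 6 completed atomic register ops respect real time; none is legal
e.g. e1, e2, e3, e4, e5, e6: illegal at step 4, since e4 read() → 51 cannot apply there
e.g. e1, e2, e3, e5, e4, e6: illegal at step 6, since e6 read() → 97 cannot apply there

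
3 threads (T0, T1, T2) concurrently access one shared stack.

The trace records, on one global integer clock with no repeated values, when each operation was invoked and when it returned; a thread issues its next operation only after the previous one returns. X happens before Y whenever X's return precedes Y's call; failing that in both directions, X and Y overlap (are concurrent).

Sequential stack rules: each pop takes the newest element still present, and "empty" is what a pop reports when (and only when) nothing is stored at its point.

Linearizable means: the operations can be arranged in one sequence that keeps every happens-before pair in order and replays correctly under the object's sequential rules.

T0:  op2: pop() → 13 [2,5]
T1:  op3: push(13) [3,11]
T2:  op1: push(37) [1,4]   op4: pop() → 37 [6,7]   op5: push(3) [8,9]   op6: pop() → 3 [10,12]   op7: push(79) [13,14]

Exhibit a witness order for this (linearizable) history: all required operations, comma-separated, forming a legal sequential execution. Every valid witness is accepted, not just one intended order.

after step 1 (op1 push(37)): stack <37>
after step 2 (op3 push(13)): stack <37,13>
after step 3 (op2 pop() → 13): stack <37>
after step 4 (op4 pop() → 37): stack <>
after step 5 (op5 push(3)): stack <3>
after step 6 (op6 pop() → 3): stack <>
after step 7 (op7 push(79)): stack <79>

op1, op3, op2, op4, op5, op6, op7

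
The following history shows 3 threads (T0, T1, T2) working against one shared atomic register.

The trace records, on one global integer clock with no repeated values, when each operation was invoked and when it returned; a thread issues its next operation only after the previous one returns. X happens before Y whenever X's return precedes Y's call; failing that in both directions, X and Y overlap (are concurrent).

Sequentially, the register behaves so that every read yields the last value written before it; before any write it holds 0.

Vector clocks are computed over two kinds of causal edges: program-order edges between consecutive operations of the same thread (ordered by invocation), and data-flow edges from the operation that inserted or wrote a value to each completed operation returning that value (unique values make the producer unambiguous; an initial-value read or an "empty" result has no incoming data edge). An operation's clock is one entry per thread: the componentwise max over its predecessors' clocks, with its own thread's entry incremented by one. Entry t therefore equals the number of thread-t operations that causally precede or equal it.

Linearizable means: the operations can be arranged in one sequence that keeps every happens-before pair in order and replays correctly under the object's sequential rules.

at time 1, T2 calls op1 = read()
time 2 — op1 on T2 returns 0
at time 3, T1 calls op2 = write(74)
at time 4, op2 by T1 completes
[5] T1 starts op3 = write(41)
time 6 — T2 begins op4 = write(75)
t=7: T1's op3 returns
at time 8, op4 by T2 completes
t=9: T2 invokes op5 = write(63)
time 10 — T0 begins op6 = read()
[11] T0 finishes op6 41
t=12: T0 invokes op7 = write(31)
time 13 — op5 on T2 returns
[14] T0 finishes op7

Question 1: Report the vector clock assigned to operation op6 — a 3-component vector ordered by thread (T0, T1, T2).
(1, 2, 0)

root op op1, invoked 1: fresh clock plus T2's own tick → (0, 0, 1)
root op op2, invoked 3: fresh clock plus T1's own tick → (0, 1, 0)
invoked at 6, op4 merges VC(op1)=(0, 0, 1) and bumps T2's slot → (0, 0, 2)
invoked at 5, op3 merges VC(op2)=(0, 1, 0) and bumps T1's slot → (0, 2, 0)
invoked at 9, op5 merges VC(op4)=(0, 0, 2) and bumps T2's slot → (0, 0, 3)
invoked at 10, op6 merges VC(op3)=(0, 2, 0) and bumps T0's slot → (1, 2, 0)
invoked at 12, op7 merges VC(op6)=(1, 2, 0) and bumps T0's slot → (2, 2, 0)
target: VC(op6) = (1, 2, 0)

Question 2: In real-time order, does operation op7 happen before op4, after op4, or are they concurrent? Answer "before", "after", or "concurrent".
after

op7 spans [12,14], op4 spans [6,8]
resp(op4)=8 < inv(op7)=12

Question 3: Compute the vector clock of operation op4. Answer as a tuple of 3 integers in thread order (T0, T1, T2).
(0, 0, 2)

VC(op1, invoked at 1): no causal predecessors; +1 on T2 → (0, 0, 1)
VC(op2, invoked at 3): no causal predecessors; +1 on T1 → (0, 1, 0)
op4, invoked 6, takes VC(op1)=(0, 0, 1) under max, adds 1 for T2 → (0, 0, 2)
op3, invoked 5, takes VC(op2)=(0, 1, 0) under max, adds 1 for T1 → (0, 2, 0)
op5, invoked 9, takes VC(op4)=(0, 0, 2) under max, adds 1 for T2 → (0, 0, 3)
op6, invoked 10, takes VC(op3)=(0, 2, 0) under max, adds 1 for T0 → (1, 2, 0)
op7, invoked 12, takes VC(op6)=(1, 2, 0) under max, adds 1 for T0 → (2, 2, 0)
target: VC(op4) = (0, 0, 2)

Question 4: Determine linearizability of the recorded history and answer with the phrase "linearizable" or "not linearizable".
linearizable

one valid linearization: op1, op2, op4, op3, op6, op5, op7
step 1: op1 read() → 0 — value 0
step 2: op2 write(74) — value 74
step 3: op4 write(75) — value 75
step 4: op3 write(41) — value 41
step 5: op6 read() → 41 — value 41
step 6: op5 write(63) — value 63
step 7: op7 write(31) — value 31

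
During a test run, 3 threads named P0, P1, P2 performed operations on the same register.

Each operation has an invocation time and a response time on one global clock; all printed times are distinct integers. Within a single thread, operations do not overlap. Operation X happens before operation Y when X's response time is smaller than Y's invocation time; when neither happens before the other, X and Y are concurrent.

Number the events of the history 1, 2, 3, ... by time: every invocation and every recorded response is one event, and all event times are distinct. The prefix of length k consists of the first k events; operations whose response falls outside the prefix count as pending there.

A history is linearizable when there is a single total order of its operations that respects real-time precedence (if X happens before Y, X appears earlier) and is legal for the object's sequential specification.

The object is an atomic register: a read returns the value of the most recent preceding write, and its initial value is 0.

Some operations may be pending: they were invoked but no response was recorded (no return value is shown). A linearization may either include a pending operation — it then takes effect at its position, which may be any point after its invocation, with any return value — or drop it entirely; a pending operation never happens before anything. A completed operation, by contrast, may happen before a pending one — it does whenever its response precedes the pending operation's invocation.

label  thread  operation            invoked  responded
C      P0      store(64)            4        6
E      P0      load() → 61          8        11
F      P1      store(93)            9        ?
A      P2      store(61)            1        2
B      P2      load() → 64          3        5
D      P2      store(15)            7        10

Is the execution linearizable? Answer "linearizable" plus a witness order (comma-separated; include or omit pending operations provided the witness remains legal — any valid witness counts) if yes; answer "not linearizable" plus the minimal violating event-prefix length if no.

already the first 11 events (up to E's response at time 11) admit no linearization; the first 10 still do
every one of the 4 real-time-consistent orders over 5 completed register ops fails the sequential spec
no escape via the 1 pending operation (F): every completion choice fails
one such order, A, B, C, D, E (pending dropped), breaks at step 2 where B load() → 64 is illegal
one such order, A, B, C, E, D (pending dropped), breaks at step 2 where B load() → 64 is illegal

not linearizable — minimal violating prefix: 11 events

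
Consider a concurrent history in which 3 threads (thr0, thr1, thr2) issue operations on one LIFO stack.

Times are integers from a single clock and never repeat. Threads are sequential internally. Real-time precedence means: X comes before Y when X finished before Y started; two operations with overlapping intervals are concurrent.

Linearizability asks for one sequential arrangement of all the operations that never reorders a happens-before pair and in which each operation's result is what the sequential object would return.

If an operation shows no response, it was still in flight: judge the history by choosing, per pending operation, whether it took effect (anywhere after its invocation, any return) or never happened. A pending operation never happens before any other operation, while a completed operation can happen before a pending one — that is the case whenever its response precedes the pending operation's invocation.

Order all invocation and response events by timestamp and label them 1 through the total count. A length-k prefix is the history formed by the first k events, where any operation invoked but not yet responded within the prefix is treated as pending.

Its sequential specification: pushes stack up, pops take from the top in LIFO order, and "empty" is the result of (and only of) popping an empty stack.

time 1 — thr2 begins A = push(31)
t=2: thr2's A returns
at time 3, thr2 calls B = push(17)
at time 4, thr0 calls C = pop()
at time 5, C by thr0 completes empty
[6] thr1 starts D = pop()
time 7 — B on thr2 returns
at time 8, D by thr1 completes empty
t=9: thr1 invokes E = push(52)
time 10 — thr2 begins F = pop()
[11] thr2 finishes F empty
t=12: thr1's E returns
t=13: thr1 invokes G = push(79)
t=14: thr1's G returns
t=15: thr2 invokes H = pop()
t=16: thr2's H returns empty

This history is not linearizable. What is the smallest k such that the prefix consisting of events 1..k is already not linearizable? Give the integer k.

one valid order for events 1..4 is A:
after step 1 (A push(31)): stack <31>
include event 5 — C responding at 5 — and every candidate order breaks
no escape via the 1 pending operation (B): every completion choice fails
one such order, A, C (pending dropped), breaks at step 2 where C pop() → empty is illegal

5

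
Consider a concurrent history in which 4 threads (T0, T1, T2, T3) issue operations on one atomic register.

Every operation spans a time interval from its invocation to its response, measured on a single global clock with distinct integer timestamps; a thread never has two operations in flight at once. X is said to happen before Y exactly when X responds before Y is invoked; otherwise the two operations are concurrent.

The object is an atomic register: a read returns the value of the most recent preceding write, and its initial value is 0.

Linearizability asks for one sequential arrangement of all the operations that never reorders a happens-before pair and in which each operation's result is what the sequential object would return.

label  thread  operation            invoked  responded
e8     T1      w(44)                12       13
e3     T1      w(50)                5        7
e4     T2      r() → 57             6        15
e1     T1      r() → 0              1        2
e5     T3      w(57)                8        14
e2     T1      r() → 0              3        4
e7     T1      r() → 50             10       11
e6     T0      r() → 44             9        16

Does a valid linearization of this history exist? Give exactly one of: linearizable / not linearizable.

linearizable

witness order: e1, e2, e3, e7, e5, e4, e8, e6
1. e1 r() → 0, leaving value 0
2. e2 r() → 0, leaving value 0
3. e3 w(50), leaving value 50
4. e7 r() → 50, leaving value 50
5. e5 w(57), leaving value 57
6. e4 r() → 57, leaving value 57
7. e8 w(44), leaving value 44
8. e6 r() → 44, leaving value 44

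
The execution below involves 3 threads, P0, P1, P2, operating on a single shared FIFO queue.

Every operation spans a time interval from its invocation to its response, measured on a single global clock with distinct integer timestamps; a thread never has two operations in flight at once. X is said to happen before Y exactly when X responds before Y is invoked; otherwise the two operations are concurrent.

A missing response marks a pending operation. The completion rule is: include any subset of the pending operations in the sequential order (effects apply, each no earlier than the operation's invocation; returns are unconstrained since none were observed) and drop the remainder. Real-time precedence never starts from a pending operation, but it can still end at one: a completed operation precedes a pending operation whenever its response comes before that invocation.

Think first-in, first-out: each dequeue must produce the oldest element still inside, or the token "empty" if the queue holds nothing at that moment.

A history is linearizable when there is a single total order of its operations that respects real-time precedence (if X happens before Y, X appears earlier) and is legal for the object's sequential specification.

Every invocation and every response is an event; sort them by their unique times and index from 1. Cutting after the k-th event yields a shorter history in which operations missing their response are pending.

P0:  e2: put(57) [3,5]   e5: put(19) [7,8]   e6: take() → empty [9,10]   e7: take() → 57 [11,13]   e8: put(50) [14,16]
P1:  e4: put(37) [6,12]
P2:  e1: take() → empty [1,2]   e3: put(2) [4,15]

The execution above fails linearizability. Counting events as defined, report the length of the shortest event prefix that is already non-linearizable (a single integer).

events 1..9 are linearizable; a witness order is e1, e2, e3, e4, e5:
after step 1 (e1 take() → empty): queue <>
after step 2 (e2 put(57)): queue <57>
after step 3 (e3 put(2) (pending, included)): queue <57,2>
after step 4 (e4 put(37) (pending, included)): queue <57,2,37>
after step 5 (e5 put(19)): queue <57,2,37,19>
adding event 10 (e6 responds at 10) leaves no legal real-time order
completion choices over the 2 pending operations (e3, e4) were checked; none helps
take e1, e2, e5, e6 (pending dropped): step 4 already fails, because e6 take() → empty cannot occur there

10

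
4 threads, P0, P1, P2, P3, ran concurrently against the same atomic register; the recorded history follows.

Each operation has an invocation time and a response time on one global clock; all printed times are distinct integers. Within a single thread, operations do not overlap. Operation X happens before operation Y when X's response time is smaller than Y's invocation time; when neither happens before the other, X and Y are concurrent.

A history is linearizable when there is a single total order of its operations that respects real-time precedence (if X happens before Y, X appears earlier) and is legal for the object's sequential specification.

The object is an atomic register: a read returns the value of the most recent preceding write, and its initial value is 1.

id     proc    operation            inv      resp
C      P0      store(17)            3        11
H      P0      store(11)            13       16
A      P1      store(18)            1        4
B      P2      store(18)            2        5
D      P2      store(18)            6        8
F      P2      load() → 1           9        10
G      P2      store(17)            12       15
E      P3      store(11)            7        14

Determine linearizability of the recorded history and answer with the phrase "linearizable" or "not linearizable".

not linearizable

prefix check: 1..9 passes, 1..10 fails once F's time-10 response joins
checked exhaustively: 2 real-time-consistent orders of 4 completed operations, zero legal atomic register replays
every completion of the 2 pending operations (C, E) was checked; none linearizes
for example A, B, D, F (pending dropped) fails at step 4: F load() → 1 is not legal there
for example B, A, D, F (pending dropped) fails at step 4: F load() → 1 is not legal there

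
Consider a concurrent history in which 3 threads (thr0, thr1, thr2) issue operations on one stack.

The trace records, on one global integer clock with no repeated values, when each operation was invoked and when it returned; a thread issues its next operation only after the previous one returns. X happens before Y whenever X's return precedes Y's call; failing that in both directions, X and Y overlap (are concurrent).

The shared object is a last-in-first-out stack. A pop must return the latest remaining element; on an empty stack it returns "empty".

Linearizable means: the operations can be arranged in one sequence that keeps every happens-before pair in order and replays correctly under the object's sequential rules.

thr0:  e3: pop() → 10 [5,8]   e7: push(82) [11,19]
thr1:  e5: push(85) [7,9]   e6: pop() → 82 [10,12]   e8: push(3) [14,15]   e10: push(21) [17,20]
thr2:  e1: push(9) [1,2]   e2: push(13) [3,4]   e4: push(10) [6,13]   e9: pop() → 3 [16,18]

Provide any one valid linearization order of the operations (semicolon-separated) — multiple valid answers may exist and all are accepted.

1. e1 push(9), leaving stack <9>
2. e2 push(13), leaving stack <9,13>
3. e4 push(10), leaving stack <9,13,10>
4. e3 pop() → 10, leaving stack <9,13>
5. e5 push(85), leaving stack <9,13,85>
6. e7 push(82), leaving stack <9,13,85,82>
7. e6 pop() → 82, leaving stack <9,13,85>
8. e8 push(3), leaving stack <9,13,85,3>
9. e9 pop() → 3, leaving stack <9,13,85>
10. e10 push(21), leaving stack <9,13,85,21>

e1; e2; e4; e3; e5; e7; e6; e8; e9; e10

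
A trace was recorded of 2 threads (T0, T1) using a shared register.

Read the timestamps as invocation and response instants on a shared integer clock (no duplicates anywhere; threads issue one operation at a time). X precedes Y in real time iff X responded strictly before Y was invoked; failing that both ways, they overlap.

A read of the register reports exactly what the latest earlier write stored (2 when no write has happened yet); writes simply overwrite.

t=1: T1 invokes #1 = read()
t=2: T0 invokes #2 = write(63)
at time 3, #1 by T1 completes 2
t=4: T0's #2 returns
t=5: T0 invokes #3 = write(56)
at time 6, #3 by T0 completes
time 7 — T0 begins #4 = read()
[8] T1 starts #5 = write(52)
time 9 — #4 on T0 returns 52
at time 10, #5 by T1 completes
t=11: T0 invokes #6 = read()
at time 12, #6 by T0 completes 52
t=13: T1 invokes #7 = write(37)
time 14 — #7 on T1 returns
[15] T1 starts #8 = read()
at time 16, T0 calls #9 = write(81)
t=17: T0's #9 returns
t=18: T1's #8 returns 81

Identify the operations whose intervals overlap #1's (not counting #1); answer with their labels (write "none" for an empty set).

#2

#1 spans [1,3]; an op avoiding the whole window 1..3 is ordered, any other is concurrent
#2 [2,4]: concurrent
#3 [5,6]: after
#4 [7,9]: after
#5 [8,10]: after
#6 [11,12]: after
#7 [13,14]: after
#8 [15,18]: after
#9 [16,17]: after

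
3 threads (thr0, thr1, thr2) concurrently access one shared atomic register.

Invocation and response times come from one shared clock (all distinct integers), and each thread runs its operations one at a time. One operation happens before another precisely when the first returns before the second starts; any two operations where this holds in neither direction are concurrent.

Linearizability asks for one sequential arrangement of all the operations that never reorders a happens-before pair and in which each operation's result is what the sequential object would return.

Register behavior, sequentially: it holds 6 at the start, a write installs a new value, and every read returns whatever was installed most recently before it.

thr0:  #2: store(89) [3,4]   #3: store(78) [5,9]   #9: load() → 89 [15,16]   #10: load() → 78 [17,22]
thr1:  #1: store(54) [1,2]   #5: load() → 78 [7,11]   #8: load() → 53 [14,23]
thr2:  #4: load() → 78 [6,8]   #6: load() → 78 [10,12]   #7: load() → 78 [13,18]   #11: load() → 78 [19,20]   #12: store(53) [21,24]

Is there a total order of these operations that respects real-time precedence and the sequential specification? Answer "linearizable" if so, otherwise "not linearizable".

not linearizable

the violation lands at event 16, #9's response at time 16: events 1..15 linearize, events 1..16 do not
real-time-consistent orders of the 7 completed operations: 8 — all fail the atomic register replay
including or dropping the 2 pending operations (#7, #8) in any combination fails
take #1, #2, #3, #4, #5, #6, #9 (pending dropped): step 7 already fails, because #9 load() → 89 cannot occur there
take #1, #2, #3, #4, #6, #5, #9 (pending dropped): step 7 already fails, because #9 load() → 89 cannot occur there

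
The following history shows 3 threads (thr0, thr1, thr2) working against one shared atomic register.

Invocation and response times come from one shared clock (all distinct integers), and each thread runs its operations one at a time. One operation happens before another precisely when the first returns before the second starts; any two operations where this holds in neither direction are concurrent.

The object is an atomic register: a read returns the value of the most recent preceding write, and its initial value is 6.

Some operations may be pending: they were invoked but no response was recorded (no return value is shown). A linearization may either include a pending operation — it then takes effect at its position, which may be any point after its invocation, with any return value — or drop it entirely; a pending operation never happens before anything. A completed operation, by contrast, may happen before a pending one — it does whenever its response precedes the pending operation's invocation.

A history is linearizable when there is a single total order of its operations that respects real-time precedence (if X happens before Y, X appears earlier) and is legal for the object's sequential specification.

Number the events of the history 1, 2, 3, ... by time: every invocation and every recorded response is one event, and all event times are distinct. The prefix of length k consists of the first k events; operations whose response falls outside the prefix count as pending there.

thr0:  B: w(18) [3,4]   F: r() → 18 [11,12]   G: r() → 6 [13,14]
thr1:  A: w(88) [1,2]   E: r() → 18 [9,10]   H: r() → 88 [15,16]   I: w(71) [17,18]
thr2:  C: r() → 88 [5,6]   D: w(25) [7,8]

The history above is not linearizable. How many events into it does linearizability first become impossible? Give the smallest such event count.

events 1..5 are linearizable, e.g. via A, B:
after step 1 (A w(88)): value 88
after step 2 (B w(18)): value 18
with event 6 included (C responding at time 6), all real-time-consistent orders fail
one such order, A, B, C, breaks at step 3 where C r() → 88 is illegal

6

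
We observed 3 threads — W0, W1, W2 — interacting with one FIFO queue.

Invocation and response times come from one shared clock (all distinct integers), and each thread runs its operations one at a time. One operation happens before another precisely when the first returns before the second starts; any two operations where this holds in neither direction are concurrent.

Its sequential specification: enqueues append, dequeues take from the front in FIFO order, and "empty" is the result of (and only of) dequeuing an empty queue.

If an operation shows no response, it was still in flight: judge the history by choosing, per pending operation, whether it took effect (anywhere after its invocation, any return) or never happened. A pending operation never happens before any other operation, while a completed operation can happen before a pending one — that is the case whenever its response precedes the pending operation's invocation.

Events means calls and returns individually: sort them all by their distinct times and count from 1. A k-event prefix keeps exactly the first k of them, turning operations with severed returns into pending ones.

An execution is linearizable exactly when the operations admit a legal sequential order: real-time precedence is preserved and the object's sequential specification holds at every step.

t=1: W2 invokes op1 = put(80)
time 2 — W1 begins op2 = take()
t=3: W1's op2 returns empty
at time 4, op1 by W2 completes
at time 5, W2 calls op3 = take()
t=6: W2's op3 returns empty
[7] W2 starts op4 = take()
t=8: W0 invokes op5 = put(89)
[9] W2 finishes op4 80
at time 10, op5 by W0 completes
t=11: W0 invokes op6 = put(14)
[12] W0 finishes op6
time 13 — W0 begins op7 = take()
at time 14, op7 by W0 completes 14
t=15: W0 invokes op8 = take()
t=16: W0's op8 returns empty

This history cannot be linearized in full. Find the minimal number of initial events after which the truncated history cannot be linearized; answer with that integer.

events 1..5 are linearizable, e.g. via op2, op1:
step 1: op2 take() → empty — queue <>
step 2: op1 put(80) — queue <80>
adding event 6 (op3 responds at 6) leaves no legal real-time order
take op1, op2, op3: step 2 already fails, because op2 take() → empty cannot occur there
take op2, op1, op3: step 3 already fails, because op3 take() → empty cannot occur there

6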